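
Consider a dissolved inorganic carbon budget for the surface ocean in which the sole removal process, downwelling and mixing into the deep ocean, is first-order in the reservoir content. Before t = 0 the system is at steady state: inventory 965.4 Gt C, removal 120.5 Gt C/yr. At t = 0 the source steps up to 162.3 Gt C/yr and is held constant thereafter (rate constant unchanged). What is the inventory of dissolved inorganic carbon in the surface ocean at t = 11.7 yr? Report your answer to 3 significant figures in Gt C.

1220 Gt C

The sink rate constant is k = F₀/M₀ = 120.5/965.4 = 0.1248 yr⁻¹.
Solving dM/dt = F₁ − kM with M(0) = M₀ gives M(t) = F₁/k + (M₀ − F₁/k)·e^(−kt).
F₁/k = 162.3/0.1248 = 1300.3 Gt C; kt = 0.1248 × 11.7 = 1.460, e^(−kt) = 0.2321.
M(11.7) = 1300.3 + (965.4 − 1300.3) × 0.2321 = 1300.3 − 77.74 = 1222.5 Gt C.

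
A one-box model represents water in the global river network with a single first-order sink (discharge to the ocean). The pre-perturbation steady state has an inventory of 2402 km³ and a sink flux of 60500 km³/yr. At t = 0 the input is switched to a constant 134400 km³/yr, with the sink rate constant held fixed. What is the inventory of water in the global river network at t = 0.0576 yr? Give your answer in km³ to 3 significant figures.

τ = M₀/F₀ = 2402/60500 = 0.03970 yr; rate constant k = 1/τ.
New steady state M_∞ = F₁/k = F₁·τ = 134400 × 0.03970 = 5336.0 km³.
M(t) = M_∞ + (M₀ − M_∞)·e^(−t/τ); t/τ = 0.0576/0.03970 = 1.451, so e^(−t/τ) = 0.2344.
M(t) = 5336.0 − 2934 × 0.2344 = 4648.3 km³.

4650 km³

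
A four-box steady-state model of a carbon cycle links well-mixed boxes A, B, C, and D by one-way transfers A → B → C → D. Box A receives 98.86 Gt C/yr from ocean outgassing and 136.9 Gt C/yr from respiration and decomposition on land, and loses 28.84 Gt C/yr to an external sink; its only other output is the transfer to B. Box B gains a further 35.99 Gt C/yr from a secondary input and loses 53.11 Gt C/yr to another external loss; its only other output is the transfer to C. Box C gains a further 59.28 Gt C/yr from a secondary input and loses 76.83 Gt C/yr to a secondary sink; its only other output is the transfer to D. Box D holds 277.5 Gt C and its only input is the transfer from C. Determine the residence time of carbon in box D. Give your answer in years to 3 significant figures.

1.61 yr

Box A: F(A→B) = (98.86 + 136.9) − 28.84 = 206.92 Gt C/yr.
Box B: F(B→C) = (206.92 + 35.99) − 53.11 = 189.80 Gt C/yr.
Box C: F(C→D) = (189.80 + 59.28) − 76.83 = 172.25 Gt C/yr.
Box D throughput = its input = 172.25 Gt C/yr; τ = 277.5 / 172.25 = 1.611 yr.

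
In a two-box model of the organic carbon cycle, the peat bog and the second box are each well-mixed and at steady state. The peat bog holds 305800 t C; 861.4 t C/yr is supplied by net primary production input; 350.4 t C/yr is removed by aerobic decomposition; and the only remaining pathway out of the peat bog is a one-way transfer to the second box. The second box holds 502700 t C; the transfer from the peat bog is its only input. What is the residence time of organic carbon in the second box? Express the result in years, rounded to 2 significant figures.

980 yr

Balance the peat bog: ΣF_in = 861.40 t C/yr.
Transfer to the second box = ΣF_in − (350.4) = 511.00 t C/yr.
At steady state the output of the second box equals its input, 511.00 t C/yr.
τ = M / F = 502700 / 511.00 = 983.8 yr.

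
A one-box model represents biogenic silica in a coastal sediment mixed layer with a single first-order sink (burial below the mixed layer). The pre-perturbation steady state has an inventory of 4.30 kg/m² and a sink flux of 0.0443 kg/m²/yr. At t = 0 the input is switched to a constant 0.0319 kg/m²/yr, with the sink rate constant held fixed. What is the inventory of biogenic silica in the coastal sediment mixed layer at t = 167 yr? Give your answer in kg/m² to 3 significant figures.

τ = M₀/F₀ = 4.30/0.0443 = 97.07 yr; rate constant k = 1/τ.
New steady state M_∞ = F₁/k = F₁·τ = 0.0319 × 97.07 = 3.0964 kg/m².
M(t) = M_∞ + (M₀ − M_∞)·e^(−t/τ); t/τ = 167/97.07 = 1.720, so e^(−t/τ) = 0.1790.
M(t) = 3.0964 + 1.204 × 0.1790 = 3.3118 kg/m².

3.31 kg/m²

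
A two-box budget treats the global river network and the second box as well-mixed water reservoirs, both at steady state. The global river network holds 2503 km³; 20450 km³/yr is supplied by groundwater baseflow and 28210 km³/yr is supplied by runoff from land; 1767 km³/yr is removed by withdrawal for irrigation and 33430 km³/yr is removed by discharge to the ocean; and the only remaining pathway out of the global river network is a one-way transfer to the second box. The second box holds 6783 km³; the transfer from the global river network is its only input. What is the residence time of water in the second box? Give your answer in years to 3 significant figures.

0.504 yr

Balance the global river network: ΣF_in = 20450 + 28210 = 48660 km³/yr.
Transfer to the second box = ΣF_in − (1767 + 33430) = 13463 km³/yr.
At steady state the output of the second box equals its input, 13463 km³/yr.
τ = M / F = 6783 / 13463 = 0.5038 yr.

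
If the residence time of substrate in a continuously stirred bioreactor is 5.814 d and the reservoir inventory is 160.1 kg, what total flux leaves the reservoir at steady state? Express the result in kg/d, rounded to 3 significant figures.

F = M / τ = 160.1 / 5.814 = 27.54 kg/d.

27.5 kg/d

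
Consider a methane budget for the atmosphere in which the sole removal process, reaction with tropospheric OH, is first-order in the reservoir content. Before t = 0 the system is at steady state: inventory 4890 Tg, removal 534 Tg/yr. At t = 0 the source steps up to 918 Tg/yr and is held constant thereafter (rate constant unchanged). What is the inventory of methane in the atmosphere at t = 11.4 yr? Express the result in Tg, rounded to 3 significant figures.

7390 Tg

Residence time τ = M₀/F₀ = 9.157 yr. The eventual steady state is M_∞ = M₀·(F₁/F₀) = 4890 × 918/534 = 8406.4 Tg.
The anomaly ΔM(t) = M(t) − M_∞ decays as ΔM₀·e^(−t/τ) with ΔM₀ = 4890 − 8406.4 = −3516 Tg.
At t = 11.4 yr, e^(−t/τ) = e^(−1.245) = 0.2880, so ΔM = −1013 Tg and M = 8406.4 − 1013 = 7393.8 Tg.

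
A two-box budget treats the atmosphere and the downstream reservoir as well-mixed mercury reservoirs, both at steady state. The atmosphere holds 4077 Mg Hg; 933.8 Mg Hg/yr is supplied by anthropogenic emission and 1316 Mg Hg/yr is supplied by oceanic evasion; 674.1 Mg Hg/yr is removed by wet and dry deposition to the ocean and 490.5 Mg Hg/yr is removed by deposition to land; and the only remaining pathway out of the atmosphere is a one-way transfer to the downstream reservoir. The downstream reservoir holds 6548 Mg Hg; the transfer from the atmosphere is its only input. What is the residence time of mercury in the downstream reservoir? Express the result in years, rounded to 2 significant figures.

6.0 yr

Balance the atmosphere: ΣF_in = 933.8 + 1316 = 2249.8 Mg Hg/yr.
Transfer to the downstream reservoir = ΣF_in − (674.1 + 490.5) = 1085.2 Mg Hg/yr.
At steady state the output of the downstream reservoir equals its input, 1085.2 Mg Hg/yr.
τ = M / F = 6548 / 1085.2 = 6.034 yr.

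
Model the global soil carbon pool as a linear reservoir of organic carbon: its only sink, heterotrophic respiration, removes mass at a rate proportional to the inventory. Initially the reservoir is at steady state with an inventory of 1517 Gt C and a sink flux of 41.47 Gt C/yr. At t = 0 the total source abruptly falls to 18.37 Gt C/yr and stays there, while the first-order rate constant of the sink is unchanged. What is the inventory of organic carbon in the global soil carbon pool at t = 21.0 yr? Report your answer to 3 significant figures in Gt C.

Residence time τ = M₀/F₀ = 36.58 yr. The eventual steady state is M_∞ = M₀·(F₁/F₀) = 1517 × 18.37/41.47 = 671.99 Gt C.
The anomaly ΔM(t) = M(t) − M_∞ decays as ΔM₀·e^(−t/τ) with ΔM₀ = 1517 − 671.99 = 845.0 Gt C.
At t = 21.0 yr, e^(−t/τ) = e^(−0.5741) = 0.5632, so ΔM = 475.9 Gt C and M = 671.99 + 475.9 = 1147.9 Gt C.

1150 Gt C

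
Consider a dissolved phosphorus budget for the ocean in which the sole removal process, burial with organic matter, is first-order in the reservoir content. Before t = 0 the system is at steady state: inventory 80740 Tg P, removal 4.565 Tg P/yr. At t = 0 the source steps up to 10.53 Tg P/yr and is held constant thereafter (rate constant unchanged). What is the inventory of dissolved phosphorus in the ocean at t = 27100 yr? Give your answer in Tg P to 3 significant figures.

Residence time τ = M₀/F₀ = 17690 yr. The eventual steady state is M_∞ = M₀·(F₁/F₀) = 80740 × 10.53/4.565 = 186240 Tg P.
The anomaly ΔM(t) = M(t) − M_∞ decays as ΔM₀·e^(−t/τ) with ΔM₀ = 80740 − 186240 = −105500 Tg P.
At t = 27100 yr, e^(−t/τ) = e^(−1.532) = 0.2161, so ΔM = −22790 Tg P and M = 186240 − 22790 = 163450 Tg P.

163000 Tg P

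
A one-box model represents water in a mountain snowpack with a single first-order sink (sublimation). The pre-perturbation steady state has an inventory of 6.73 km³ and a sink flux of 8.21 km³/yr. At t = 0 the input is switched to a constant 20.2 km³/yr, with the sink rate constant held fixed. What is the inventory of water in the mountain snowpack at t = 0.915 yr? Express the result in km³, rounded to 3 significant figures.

13.3 km³

Residence time τ = M₀/F₀ = 0.8197 yr. The eventual steady state is M_∞ = M₀·(F₁/F₀) = 6.73 × 20.2/8.21 = 16.559 km³.
The anomaly ΔM(t) = M(t) − M_∞ decays as ΔM₀·e^(−t/τ) with ΔM₀ = 6.73 − 16.559 = −9.829 km³.
At t = 0.915 yr, e^(−t/τ) = e^(−1.116) = 0.3275, so ΔM = −3.219 km³ and M = 16.559 − 3.219 = 13.340 km³.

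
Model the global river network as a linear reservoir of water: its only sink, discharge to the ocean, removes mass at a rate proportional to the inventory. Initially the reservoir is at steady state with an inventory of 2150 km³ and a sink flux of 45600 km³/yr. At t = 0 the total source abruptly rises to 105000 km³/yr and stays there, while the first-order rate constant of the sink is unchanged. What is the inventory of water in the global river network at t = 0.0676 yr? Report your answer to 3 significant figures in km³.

Residence time τ = M₀/F₀ = 0.04715 yr. The eventual steady state is M_∞ = M₀·(F₁/F₀) = 2150 × 105000/45600 = 4950.7 km³.
The anomaly ΔM(t) = M(t) − M_∞ decays as ΔM₀·e^(−t/τ) with ΔM₀ = 2150 − 4950.7 = −2801 km³.
At t = 0.0676 yr, e^(−t/τ) = e^(−1.434) = 0.2384, so ΔM = −667.7 km³ and M = 4950.7 − 667.7 = 4282.9 km³.

4280 km³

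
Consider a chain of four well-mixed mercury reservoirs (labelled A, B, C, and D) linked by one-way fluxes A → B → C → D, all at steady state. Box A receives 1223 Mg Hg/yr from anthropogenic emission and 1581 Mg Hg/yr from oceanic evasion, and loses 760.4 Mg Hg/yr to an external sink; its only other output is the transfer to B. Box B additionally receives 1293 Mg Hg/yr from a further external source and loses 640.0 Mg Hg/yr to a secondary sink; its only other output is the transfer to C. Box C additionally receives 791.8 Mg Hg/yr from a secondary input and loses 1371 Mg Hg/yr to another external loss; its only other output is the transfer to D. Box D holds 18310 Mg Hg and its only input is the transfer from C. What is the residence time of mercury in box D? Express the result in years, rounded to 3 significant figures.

Box A: F(A→B) = (1223 + 1581) − 760.4 = 2043.6 Mg Hg/yr.
Box B: F(B→C) = (2043.6 + 1293) − 640.0 = 2696.6 Mg Hg/yr.
Box C: F(C→D) = (2696.6 + 791.8) − 1371 = 2117.4 Mg Hg/yr.
Box D throughput = its input = 2117.4 Mg Hg/yr; τ = 18310 / 2117.4 = 8.647 yr.

8.65 yr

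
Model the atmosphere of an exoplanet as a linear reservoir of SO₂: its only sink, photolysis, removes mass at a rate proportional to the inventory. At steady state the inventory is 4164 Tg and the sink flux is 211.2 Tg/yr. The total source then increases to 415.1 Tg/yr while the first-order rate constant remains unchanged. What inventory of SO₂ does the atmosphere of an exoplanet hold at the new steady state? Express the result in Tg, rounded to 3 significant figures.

Rate constant k = F/M = 211.2 / 4164 = 0.05072 yr⁻¹.
At the new steady state, source = k·M_new ⇒ M_new = 415.1 / 0.05072 = 8184 Tg.
(Equivalently M_new = M × F_new/F_old = 4164 × 415.1/211.2.)

8180 Tg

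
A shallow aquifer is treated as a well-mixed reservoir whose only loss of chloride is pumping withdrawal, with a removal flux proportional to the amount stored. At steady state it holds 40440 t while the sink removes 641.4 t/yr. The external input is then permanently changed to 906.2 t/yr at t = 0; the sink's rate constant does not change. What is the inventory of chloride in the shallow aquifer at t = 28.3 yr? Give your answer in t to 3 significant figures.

46500 t

τ = M₀/F₀ = 40440/641.4 = 63.05 yr; rate constant k = 1/τ.
New steady state M_∞ = F₁/k = F₁·τ = 906.2 × 63.05 = 57136 t.
M(t) = M_∞ + (M₀ − M_∞)·e^(−t/τ); t/τ = 28.3/63.05 = 0.4489, so e^(−t/τ) = 0.6384.
M(t) = 57136 − 16700 × 0.6384 = 46478 t.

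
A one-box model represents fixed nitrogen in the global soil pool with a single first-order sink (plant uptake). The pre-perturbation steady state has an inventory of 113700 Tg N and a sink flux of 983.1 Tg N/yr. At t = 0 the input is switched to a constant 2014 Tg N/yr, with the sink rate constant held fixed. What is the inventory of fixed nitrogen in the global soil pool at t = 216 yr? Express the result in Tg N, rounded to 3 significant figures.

215000 Tg N

τ = M₀/F₀ = 113700/983.1 = 115.7 yr; rate constant k = 1/τ.
New steady state M_∞ = F₁/k = F₁·τ = 2014 × 115.7 = 232930 Tg N.
M(t) = M_∞ + (M₀ − M_∞)·e^(−t/τ); t/τ = 216/115.7 = 1.868, so e^(−t/τ) = 0.1545.
M(t) = 232930 − 119200 × 0.1545 = 214510 Tg N.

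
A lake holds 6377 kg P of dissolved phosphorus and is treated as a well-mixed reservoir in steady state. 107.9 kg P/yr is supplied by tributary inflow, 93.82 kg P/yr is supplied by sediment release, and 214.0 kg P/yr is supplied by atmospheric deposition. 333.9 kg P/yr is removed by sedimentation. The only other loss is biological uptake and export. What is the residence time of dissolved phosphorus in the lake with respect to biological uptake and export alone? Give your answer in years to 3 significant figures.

77.9 yr

At steady state ΣF_in = ΣF_out.
ΣF_in = 107.9 + 93.82 + 214.0 = 415.72 kg P/yr.
Biological uptake and export flux = ΣF_in − (333.9) = 415.72 − 333.9 = 81.82 kg P/yr.
τ = M / F = 6377 / 81.82 = 77.94 yr.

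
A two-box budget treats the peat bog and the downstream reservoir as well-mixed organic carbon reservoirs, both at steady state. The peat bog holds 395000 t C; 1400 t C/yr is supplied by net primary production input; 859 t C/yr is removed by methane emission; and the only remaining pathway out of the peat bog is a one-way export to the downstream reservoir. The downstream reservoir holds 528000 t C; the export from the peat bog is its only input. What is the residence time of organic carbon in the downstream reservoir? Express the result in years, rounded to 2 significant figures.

Balance the peat bog: ΣF_in = 1400.0 t C/yr.
Export to the downstream reservoir = ΣF_in − (859) = 541.00 t C/yr.
At steady state the output of the downstream reservoir equals its input, 541.00 t C/yr.
τ = M / F = 528000 / 541.00 = 976.0 yr.

980 yr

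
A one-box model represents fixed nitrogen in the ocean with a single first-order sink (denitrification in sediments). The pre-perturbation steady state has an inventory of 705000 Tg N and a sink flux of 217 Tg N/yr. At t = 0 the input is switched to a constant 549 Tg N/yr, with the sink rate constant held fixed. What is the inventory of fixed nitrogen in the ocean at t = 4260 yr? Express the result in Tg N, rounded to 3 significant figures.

τ = M₀/F₀ = 705000/217 = 3249 yr; rate constant k = 1/τ.
New steady state M_∞ = F₁/k = F₁·τ = 549 × 3249 = 1.7836×10^6 Tg N.
M(t) = M_∞ + (M₀ − M_∞)·e^(−t/τ); t/τ = 4260/3249 = 1.311, so e^(−t/τ) = 0.2695.
M(t) = 1.7836×10^6 − 1.079×10^6 × 0.2695 = 1.4929×10^6 Tg N.

1.49×10^6 Tg N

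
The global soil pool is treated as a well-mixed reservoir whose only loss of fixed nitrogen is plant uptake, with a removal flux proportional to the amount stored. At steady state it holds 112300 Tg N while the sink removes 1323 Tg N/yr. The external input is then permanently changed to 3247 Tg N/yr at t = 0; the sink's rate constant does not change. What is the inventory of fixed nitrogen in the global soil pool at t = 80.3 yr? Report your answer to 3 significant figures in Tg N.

212000 Tg N

Residence time τ = M₀/F₀ = 84.88 yr. The eventual steady state is M_∞ = M₀·(F₁/F₀) = 112300 × 3247/1323 = 275610 Tg N.
The anomaly ΔM(t) = M(t) − M_∞ decays as ΔM₀·e^(−t/τ) with ΔM₀ = 112300 − 275610 = −163300 Tg N.
At t = 80.3 yr, e^(−t/τ) = e^(−0.9460) = 0.3883, so ΔM = −63410 Tg N and M = 275610 − 63410 = 212200 Tg N.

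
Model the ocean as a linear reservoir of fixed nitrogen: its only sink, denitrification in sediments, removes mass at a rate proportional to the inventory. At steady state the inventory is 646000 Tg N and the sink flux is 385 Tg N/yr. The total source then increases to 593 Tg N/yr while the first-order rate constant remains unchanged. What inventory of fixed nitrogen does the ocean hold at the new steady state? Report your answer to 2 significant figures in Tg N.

Rate constant k = F/M = 385 / 646000 = 0.0005960 yr⁻¹.
At the new steady state, source = k·M_new ⇒ M_new = 593 / 0.0005960 = 995000 Tg N.
(Equivalently M_new = M × F_new/F_old = 646000 × 593/385.)

1.0×10^6 Tg N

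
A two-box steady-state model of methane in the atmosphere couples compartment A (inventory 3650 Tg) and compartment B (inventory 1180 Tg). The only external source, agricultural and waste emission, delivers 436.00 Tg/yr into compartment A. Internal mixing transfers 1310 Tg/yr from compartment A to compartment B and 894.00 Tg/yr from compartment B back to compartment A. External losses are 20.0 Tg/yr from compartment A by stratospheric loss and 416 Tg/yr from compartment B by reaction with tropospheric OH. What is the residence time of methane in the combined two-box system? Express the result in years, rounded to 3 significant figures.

For the system as a whole, the A↔B exchange is internal and contributes nothing to the throughput; only the external sinks remove mass.
M_total = 3650 + 1180 = 4830.0 Tg.
ΣF_external_out = 20.0 + 416 = 436.00 Tg/yr.
τ = M_total / ΣF_ext = 4830.0 / 436.00 = 11.08 yr.

11.1 yr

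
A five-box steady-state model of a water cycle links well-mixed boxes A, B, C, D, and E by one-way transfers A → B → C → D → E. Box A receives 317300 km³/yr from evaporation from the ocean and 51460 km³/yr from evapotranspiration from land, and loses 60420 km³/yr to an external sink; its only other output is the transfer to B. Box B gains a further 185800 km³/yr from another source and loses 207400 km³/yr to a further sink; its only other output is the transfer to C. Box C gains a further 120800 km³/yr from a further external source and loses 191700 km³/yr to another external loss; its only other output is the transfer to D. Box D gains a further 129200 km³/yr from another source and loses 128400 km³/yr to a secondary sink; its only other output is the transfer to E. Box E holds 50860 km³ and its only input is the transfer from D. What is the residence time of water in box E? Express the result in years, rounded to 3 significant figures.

Box A: F(A→B) = (317300 + 51460) − 60420 = 308340 km³/yr.
Box B: F(B→C) = (308340 + 185800) − 207400 = 286740 km³/yr.
Box C: F(C→D) = (286740 + 120800) − 191700 = 215840 km³/yr.
Box D: F(D→E) = (215840 + 129200) − 128400 = 216640 km³/yr.
Box E throughput = its input = 216640 km³/yr; τ = 50860 / 216640 = 0.2348 yr.

0.235 yr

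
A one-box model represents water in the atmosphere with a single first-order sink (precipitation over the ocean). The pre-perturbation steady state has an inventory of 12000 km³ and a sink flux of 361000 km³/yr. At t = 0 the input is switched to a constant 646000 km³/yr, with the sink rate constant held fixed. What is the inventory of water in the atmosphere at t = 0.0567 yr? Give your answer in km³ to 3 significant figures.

19800 km³

The sink rate constant is k = F₀/M₀ = 361000/12000 = 30.08 yr⁻¹.
Solving dM/dt = F₁ − kM with M(0) = M₀ gives M(t) = F₁/k + (M₀ − F₁/k)·e^(−kt).
F₁/k = 646000/30.08 = 21474 km³; kt = 30.08 × 0.0567 = 1.706, e^(−kt) = 0.1816.
M(0.0567) = 21474 + (12000 − 21474) × 0.1816 = 21474 − 1721 = 19753 km³.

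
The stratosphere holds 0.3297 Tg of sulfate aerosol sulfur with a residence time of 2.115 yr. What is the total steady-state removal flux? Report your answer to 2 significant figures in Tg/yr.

0.16 Tg/yr

F = M / τ = 0.3297 / 2.115 = 0.1559 Tg/yr.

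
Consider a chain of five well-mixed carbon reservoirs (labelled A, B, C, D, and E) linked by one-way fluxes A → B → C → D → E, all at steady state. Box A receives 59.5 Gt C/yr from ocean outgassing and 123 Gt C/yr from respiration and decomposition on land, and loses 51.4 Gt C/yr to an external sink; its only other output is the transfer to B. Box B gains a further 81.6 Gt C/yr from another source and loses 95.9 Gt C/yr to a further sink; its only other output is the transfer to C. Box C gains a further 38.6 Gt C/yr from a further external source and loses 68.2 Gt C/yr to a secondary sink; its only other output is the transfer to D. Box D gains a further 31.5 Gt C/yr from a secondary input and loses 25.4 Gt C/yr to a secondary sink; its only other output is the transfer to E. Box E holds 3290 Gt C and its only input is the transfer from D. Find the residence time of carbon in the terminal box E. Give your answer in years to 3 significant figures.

Box A: F(A→B) = (59.5 + 123) − 51.4 = 131.10 Gt C/yr.
Box B: F(B→C) = (131.10 + 81.6) − 95.9 = 116.80 Gt C/yr.
Box C: F(C→D) = (116.80 + 38.6) − 68.2 = 87.200 Gt C/yr.
Box D: F(D→E) = (87.200 + 31.5) − 25.4 = 93.300 Gt C/yr.
Box E throughput = its input = 93.300 Gt C/yr; τ = 3290 / 93.300 = 35.26 yr.

35.3 yr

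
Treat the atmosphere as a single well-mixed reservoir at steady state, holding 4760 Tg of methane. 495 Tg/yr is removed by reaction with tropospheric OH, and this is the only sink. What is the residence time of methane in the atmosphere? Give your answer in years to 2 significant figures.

τ = M / F = 4760 / 495 = 9.616 yr.

9.6 yr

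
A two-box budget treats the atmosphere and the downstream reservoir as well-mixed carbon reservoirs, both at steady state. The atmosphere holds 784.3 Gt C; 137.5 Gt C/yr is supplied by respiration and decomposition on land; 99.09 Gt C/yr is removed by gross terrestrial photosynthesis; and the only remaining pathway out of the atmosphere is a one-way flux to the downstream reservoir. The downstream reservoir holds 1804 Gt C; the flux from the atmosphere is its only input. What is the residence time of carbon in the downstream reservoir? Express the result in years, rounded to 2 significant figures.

Balance the atmosphere: ΣF_in = 137.50 Gt C/yr.
Flux to the downstream reservoir = ΣF_in − (99.09) = 38.410 Gt C/yr.
At steady state the output of the downstream reservoir equals its input, 38.410 Gt C/yr.
τ = M / F = 1804 / 38.410 = 46.97 yr.

47 yr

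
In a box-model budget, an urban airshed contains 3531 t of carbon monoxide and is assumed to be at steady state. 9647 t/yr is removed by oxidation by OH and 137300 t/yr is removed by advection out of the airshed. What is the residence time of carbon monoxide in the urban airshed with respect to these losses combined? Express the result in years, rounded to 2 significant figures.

0.024 yr

Total removal = 9647 + 137300 = 146950 t/yr.
τ = M / ΣF_out = 3531 / 146950 = 0.02403 yr.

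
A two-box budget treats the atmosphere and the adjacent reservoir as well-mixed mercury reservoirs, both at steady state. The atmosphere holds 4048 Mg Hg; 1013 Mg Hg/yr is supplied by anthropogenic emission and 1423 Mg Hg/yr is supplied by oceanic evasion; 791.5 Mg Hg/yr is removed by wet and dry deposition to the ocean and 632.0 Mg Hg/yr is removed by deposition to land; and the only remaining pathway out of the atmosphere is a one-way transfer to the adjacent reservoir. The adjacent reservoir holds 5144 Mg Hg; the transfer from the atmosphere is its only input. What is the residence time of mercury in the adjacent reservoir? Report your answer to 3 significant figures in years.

5.08 yr

Balance the atmosphere: ΣF_in = 1013 + 1423 = 2436.0 Mg Hg/yr.
Transfer to the adjacent reservoir = ΣF_in − (791.5 + 632.0) = 1012.5 Mg Hg/yr.
At steady state the output of the adjacent reservoir equals its input, 1012.5 Mg Hg/yr.
τ = M / F = 5144 / 1012.5 = 5.080 yr.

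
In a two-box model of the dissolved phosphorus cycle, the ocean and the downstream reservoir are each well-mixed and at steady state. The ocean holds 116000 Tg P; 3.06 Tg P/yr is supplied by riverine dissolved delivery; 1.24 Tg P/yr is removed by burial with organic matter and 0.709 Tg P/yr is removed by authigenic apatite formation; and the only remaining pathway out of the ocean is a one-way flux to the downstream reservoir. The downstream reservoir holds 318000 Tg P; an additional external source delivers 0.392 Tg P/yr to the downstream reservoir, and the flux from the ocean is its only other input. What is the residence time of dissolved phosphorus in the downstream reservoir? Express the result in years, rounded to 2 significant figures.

Balance the ocean: ΣF_in = 3.0600 Tg P/yr.
Flux to the downstream reservoir = ΣF_in − (1.24 + 0.709) = 1.1110 Tg P/yr.
Total input to the downstream reservoir = 1.1110 + 0.392 = 1.5030 Tg P/yr; at steady state this equals its total output.
τ = M / F = 318000 / 1.5030 = 211600 yr.

210000 yr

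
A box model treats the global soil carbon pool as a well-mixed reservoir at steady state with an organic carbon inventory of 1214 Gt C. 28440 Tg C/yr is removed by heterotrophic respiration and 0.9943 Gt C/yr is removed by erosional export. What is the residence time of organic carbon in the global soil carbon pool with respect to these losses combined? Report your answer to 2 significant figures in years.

Convert the heterotrophic respiration flux: 28440 Tg C/yr = 28.44 Gt C/yr.
Total removal = 28.44 + 0.9943 = 29.434 Gt C/yr.
τ = M / ΣF_out = 1214 / 29.434 = 41.24 yr.

41 yr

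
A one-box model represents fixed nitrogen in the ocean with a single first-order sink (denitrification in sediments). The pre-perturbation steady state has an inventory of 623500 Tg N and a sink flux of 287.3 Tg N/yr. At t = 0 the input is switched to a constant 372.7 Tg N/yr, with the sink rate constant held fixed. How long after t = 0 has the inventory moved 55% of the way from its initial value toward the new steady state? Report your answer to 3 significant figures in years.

τ = M₀/F₀ = 623500/287.3 = 2170 yr.
The remaining gap fraction is e^(−t/τ); 55% covered ⇒ e^(−t/τ) = 0.450.
t = −τ ln(0.450) = 2170 × 0.7985 = 1733 yr.

1730 yr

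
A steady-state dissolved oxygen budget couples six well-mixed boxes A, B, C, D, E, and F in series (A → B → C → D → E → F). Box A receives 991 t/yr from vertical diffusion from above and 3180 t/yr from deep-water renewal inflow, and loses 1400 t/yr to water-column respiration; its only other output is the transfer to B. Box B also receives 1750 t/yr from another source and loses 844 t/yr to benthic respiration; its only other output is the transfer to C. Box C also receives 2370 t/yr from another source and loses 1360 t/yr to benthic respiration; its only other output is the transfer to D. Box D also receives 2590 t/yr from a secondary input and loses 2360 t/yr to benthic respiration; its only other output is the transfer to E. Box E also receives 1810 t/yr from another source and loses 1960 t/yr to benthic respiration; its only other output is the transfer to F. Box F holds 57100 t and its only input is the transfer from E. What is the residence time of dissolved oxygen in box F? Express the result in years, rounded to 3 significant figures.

12.0 yr

Box A: F(A→B) = (991 + 3180) − 1400 = 2771.0 t/yr.
Box B: F(B→C) = (2771.0 + 1750) − 844 = 3677.0 t/yr.
Box C: F(C→D) = (3677.0 + 2370) − 1360 = 4687.0 t/yr.
Box D: F(D→E) = (4687.0 + 2590) − 2360 = 4917.0 t/yr.
Box E: F(E→F) = (4917.0 + 1810) − 1960 = 4767.0 t/yr.
Box F throughput = its input = 4767.0 t/yr; τ = 57100 / 4767.0 = 11.98 yr.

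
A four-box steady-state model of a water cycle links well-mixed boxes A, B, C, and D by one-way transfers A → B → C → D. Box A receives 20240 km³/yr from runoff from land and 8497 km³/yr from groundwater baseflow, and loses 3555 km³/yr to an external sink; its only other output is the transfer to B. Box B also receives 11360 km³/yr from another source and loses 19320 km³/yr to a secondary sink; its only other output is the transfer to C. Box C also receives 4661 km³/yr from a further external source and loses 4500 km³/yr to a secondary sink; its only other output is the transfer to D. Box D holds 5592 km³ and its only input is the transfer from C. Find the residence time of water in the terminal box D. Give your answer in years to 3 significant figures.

Box A: F(A→B) = (20240 + 8497) − 3555 = 25182 km³/yr.
Box B: F(B→C) = (25182 + 11360) − 19320 = 17222 km³/yr.
Box C: F(C→D) = (17222 + 4661) − 4500 = 17383 km³/yr.
Box D throughput = its input = 17383 km³/yr; τ = 5592 / 17383 = 0.3217 yr.

0.322 yr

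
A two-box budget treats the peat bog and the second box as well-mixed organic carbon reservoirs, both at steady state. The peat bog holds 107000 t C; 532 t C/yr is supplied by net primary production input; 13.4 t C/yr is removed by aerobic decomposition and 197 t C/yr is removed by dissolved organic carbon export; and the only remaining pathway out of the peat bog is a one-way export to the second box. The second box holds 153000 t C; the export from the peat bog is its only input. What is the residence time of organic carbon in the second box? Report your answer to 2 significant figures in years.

Balance the peat bog: ΣF_in = 532.00 t C/yr.
Export to the second box = ΣF_in − (13.4 + 197) = 321.60 t C/yr.
At steady state the output of the second box equals its input, 321.60 t C/yr.
τ = M / F = 153000 / 321.60 = 475.7 yr.

480 yr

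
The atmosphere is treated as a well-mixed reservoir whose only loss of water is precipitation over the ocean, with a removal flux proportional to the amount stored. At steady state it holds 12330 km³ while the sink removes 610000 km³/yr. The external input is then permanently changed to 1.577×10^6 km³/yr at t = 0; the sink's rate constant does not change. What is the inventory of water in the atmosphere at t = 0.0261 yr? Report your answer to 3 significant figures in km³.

The sink rate constant is k = F₀/M₀ = 610000/12330 = 49.47 yr⁻¹.
Solving dM/dt = F₁ − kM with M(0) = M₀ gives M(t) = F₁/k + (M₀ − F₁/k)·e^(−kt).
F₁/k = 1.577×10^6/49.47 = 31876 km³; kt = 49.47 × 0.0261 = 1.291, e^(−kt) = 0.2749.
M(0.0261) = 31876 + (12330 − 31876) × 0.2749 = 31876 − 5374 = 26502 km³.

26500 km³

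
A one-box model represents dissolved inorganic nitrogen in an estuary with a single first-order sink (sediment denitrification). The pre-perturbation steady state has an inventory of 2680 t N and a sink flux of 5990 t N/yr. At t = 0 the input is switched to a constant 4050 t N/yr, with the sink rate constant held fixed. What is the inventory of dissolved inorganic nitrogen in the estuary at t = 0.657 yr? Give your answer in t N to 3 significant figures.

2010 t N

τ = M₀/F₀ = 2680/5990 = 0.4474 yr; rate constant k = 1/τ.
New steady state M_∞ = F₁/k = F₁·τ = 4050 × 0.4474 = 1812.0 t N.
M(t) = M_∞ + (M₀ − M_∞)·e^(−t/τ); t/τ = 0.657/0.4474 = 1.468, so e^(−t/τ) = 0.2303.
M(t) = 1812.0 + 868.0 × 0.2303 = 2011.9 t N.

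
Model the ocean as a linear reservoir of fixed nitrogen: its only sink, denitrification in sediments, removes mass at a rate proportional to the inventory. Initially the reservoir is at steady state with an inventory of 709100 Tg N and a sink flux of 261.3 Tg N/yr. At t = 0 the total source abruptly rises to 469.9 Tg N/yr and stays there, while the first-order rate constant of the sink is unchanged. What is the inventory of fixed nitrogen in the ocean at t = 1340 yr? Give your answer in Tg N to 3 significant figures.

The sink rate constant is k = F₀/M₀ = 261.3/709100 = 0.0003685 yr⁻¹.
Solving dM/dt = F₁ − kM with M(0) = M₀ gives M(t) = F₁/k + (M₀ − F₁/k)·e^(−kt).
F₁/k = 469.9/0.0003685 = 1.2752×10^6 Tg N; kt = 0.0003685 × 1340 = 0.4938, e^(−kt) = 0.6103.
M(1340) = 1.2752×10^6 + (709100 − 1.2752×10^6) × 0.6103 = 1.2752×10^6 − 345500 = 929700 Tg N.

930000 Tg N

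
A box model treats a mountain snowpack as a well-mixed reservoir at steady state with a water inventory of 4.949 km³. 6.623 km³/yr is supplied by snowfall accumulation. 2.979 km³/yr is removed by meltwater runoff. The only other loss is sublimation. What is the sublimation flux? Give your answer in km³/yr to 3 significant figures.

At steady state ΣF_in = ΣF_out.
ΣF_in = 6.6230 km³/yr.
Sublimation flux = ΣF_in − (2.979) = 6.6230 − 2.979 = 3.644 km³/yr.

3.64 km³/yr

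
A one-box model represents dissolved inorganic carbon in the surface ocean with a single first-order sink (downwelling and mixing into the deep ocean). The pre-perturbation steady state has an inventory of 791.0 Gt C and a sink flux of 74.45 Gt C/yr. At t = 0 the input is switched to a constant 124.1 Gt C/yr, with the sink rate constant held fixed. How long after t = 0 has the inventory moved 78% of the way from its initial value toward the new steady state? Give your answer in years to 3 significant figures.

τ = M₀/F₀ = 791.0/74.45 = 10.62 yr.
The remaining gap fraction is e^(−t/τ); 78% covered ⇒ e^(−t/τ) = 0.220.
t = −τ ln(0.220) = 10.62 × 1.514 = 16.09 yr.

16.1 yr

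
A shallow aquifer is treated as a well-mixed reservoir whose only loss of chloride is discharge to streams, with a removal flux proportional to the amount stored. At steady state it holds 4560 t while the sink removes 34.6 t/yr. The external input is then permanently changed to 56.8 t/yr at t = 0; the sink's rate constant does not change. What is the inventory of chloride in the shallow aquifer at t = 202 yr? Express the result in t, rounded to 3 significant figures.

Residence time τ = M₀/F₀ = 131.8 yr. The eventual steady state is M_∞ = M₀·(F₁/F₀) = 4560 × 56.8/34.6 = 7485.8 t.
The anomaly ΔM(t) = M(t) − M_∞ decays as ΔM₀·e^(−t/τ) with ΔM₀ = 4560 − 7485.8 = −2926 t.
At t = 202 yr, e^(−t/τ) = e^(−1.533) = 0.2159, so ΔM = −631.8 t and M = 7485.8 − 631.8 = 6854.0 t.

6850 t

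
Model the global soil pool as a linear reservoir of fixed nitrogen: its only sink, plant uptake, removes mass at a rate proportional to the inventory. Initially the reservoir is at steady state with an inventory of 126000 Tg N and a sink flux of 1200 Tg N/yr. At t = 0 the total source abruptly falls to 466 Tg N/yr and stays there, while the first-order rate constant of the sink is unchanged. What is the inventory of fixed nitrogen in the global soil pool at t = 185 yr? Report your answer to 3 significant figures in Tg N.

τ = M₀/F₀ = 126000/1200 = 105.0 yr; rate constant k = 1/τ.
New steady state M_∞ = F₁/k = F₁·τ = 466 × 105.0 = 48930 Tg N.
M(t) = M_∞ + (M₀ − M_∞)·e^(−t/τ); t/τ = 185/105.0 = 1.762, so e^(−t/τ) = 0.1717.
M(t) = 48930 + 77070 × 0.1717 = 62164 Tg N.

62200 Tg N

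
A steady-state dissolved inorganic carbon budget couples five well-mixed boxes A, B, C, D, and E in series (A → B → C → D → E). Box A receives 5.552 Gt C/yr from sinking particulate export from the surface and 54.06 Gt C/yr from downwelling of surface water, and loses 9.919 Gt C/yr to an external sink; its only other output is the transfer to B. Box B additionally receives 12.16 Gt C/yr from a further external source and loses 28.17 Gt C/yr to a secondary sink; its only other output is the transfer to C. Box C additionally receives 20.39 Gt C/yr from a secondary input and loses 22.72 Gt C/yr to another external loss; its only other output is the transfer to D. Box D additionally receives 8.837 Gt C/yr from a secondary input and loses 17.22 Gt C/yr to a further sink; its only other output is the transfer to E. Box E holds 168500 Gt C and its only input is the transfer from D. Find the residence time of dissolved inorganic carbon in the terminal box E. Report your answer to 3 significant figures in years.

Box A: F(A→B) = (5.552 + 54.06) − 9.919 = 49.693 Gt C/yr.
Box B: F(B→C) = (49.693 + 12.16) − 28.17 = 33.683 Gt C/yr.
Box C: F(C→D) = (33.683 + 20.39) − 22.72 = 31.353 Gt C/yr.
Box D: F(D→E) = (31.353 + 8.837) − 17.22 = 22.970 Gt C/yr.
Box E throughput = its input = 22.970 Gt C/yr; τ = 168500 / 22.970 = 7336 yr.

7340 yr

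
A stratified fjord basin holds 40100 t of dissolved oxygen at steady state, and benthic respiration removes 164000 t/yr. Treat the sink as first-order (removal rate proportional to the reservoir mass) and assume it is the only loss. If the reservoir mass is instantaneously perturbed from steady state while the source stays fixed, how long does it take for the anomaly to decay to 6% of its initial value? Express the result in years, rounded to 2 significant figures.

For a linear reservoir the anomaly decays as exp(−t/τ) with τ = M/F = 40100/164000 = 0.2445 yr.
exp(−t/τ) = 0.06 ⇒ t = −τ ln(0.06) = 0.2445 × 2.813 = 0.6879 yr.

0.69 yr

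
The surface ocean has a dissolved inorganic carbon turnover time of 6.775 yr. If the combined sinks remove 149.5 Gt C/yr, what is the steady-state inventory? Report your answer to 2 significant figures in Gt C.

1000 Gt C

τ = M/F ⇒ M = τ × F = 6.775 × 149.5 = 1013 Gt C.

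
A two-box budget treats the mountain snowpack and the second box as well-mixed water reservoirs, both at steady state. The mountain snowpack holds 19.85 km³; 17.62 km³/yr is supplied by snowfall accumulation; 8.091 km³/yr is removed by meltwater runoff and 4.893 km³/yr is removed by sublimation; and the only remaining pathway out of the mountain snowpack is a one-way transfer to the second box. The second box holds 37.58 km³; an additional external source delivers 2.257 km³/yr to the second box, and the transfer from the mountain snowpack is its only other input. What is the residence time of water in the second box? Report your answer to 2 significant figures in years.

Balance the mountain snowpack: ΣF_in = 17.620 km³/yr.
Transfer to the second box = ΣF_in − (8.091 + 4.893) = 4.6360 km³/yr.
Total input to the second box = 4.6360 + 2.257 = 6.8930 km³/yr; at steady state this equals its total output.
τ = M / F = 37.58 / 6.8930 = 5.452 yr.

5.5 yr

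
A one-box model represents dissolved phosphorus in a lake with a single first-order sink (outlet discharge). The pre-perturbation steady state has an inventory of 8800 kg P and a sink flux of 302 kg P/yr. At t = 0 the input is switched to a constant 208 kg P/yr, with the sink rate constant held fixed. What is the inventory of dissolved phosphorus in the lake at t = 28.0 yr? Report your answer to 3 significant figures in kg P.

The sink rate constant is k = F₀/M₀ = 302/8800 = 0.03432 yr⁻¹.
Solving dM/dt = F₁ − kM with M(0) = M₀ gives M(t) = F₁/k + (M₀ − F₁/k)·e^(−kt).
F₁/k = 208/0.03432 = 6060.9 kg P; kt = 0.03432 × 28.0 = 0.9609, e^(−kt) = 0.3825.
M(28.0) = 6060.9 + (8800 − 6060.9) × 0.3825 = 6060.9 + 1048 = 7108.7 kg P.

7110 kg P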